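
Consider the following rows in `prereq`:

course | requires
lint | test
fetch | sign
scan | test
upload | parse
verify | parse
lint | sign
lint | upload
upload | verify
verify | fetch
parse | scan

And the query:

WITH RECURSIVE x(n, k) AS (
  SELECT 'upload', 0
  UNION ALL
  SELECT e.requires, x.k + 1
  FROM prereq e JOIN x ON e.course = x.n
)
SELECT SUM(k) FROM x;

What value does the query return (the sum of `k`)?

21

Base: (upload, k=0).
Iteration 1: edges from {upload} -> (parse, k=1), (verify, k=1).
Iteration 2: edges from {parse,verify} -> (fetch, k=2), (parse, k=2), (scan, k=2).
Iteration 3: edges from {fetch,parse,scan} -> (scan, k=3), (sign, k=3), (test, k=3).
Iteration 4: edges from {scan,sign,test} -> (test, k=4).
Iteration 5: no outgoing edges from {test}; recursion stops.
SUM(k) = 0 + 1 + 1 + 2 + 2 + 2 + 3 + 3 + 3 + 4 = 21.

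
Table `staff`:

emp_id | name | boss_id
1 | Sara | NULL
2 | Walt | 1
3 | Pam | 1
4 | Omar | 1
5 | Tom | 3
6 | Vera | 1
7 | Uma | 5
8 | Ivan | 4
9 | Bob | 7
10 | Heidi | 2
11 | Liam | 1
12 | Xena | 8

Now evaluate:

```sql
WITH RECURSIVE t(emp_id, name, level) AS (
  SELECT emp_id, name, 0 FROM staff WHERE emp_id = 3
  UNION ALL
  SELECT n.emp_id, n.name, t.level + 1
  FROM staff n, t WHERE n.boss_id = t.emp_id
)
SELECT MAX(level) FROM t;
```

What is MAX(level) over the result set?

Base: emp_id=3 (Pam) at level 0.
Iteration 1: rows with boss_id in {3} -> Tom (id 5, level 1).
Iteration 2: rows with boss_id in {5} -> Uma (id 7, level 2).
Iteration 3: rows with boss_id in {7} -> Bob (id 9, level 3).
Iteration 4: no rows with boss_id in {9}; recursion stops.
level values: 0, 1, 2, 3; the maximum is 3.

3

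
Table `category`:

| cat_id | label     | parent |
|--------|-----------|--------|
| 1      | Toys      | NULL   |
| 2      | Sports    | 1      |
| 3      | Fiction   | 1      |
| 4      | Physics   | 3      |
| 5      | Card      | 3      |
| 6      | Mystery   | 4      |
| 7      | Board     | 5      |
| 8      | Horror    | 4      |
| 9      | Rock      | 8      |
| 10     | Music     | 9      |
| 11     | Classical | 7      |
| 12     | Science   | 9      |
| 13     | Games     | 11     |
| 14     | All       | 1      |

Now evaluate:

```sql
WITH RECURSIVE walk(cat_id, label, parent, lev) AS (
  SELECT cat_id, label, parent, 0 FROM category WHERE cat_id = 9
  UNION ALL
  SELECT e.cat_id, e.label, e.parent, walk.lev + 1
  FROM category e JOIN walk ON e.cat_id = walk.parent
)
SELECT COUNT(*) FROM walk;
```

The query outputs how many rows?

5

Base: cat_id=9 (Rock), parent=8, lev 0.
Iteration 1: join on cat_id=8 -> Horror (id 8, parent=4, lev 1).
Iteration 2: join on cat_id=4 -> Physics (id 4, parent=3, lev 2).
Iteration 3: join on cat_id=3 -> Fiction (id 3, parent=1, lev 3).
Iteration 4: join on cat_id=1 -> Toys (id 1, parent=NULL, lev 4).
Iteration 5: parent is NULL; no match; recursion stops.
Total rows emitted: 5.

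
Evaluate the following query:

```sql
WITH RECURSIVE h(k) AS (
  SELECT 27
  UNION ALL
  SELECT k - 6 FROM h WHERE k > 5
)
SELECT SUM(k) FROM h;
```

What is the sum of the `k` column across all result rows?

Base: k=27.
Iteration 1: 27 > 5 holds -> k = 27 - 6 = 21.
Iteration 2: 21 > 5 holds -> k = 21 - 6 = 15.
Iteration 3: 15 > 5 holds -> k = 15 - 6 = 9.
Iteration 4: 9 > 5 holds -> k = 9 - 6 = 3.
Iteration 5: 3 > 5 fails; recursion stops.
SUM(k) = 27 + 21 + 15 + 9 + 3 = 75.

75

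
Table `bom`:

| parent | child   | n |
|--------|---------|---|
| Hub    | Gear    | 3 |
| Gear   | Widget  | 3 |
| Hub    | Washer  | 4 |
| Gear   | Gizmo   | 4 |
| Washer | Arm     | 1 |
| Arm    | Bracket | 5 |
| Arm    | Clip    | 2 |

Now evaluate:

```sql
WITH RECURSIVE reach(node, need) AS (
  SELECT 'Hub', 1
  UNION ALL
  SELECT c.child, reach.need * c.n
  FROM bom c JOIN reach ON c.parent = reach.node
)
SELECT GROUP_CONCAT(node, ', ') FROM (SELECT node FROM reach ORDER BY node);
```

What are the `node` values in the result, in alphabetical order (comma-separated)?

Arm, Bracket, Clip, Gear, Gizmo, Hub, Washer, Widget

Base: (Hub, need=1).
Iteration 1: components of {Hub} -> Gear = 1*3 = 3, Washer = 1*4 = 4.
Iteration 2: components of {Gear,Washer} -> Arm = 4*1 = 4, Gizmo = 3*4 = 12, Widget = 3*3 = 9.
Iteration 3: components of {Arm,Gizmo,Widget} -> Bracket = 4*5 = 20, Clip = 4*2 = 8.
Iteration 4: no further components; recursion stops.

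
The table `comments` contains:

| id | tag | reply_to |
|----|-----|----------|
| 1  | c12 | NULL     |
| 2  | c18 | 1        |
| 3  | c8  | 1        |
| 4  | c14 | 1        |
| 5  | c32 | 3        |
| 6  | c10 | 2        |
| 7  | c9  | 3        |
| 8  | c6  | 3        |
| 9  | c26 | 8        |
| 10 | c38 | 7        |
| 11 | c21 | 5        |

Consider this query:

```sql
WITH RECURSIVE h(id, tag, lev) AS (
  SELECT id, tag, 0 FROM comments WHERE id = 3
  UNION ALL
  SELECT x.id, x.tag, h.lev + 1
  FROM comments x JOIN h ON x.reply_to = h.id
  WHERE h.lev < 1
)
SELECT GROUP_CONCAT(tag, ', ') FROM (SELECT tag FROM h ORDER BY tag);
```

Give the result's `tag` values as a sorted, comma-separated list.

Base: id=3 (c8) at lev 0.
Iteration 1: rows with reply_to in {3} -> c32 (id 5, lev 1), c9 (id 7, lev 1), c6 (id 8, lev 1).
Iteration 2: lev < 1 fails for all current rows; recursion stops.

c32, c6, c8, c9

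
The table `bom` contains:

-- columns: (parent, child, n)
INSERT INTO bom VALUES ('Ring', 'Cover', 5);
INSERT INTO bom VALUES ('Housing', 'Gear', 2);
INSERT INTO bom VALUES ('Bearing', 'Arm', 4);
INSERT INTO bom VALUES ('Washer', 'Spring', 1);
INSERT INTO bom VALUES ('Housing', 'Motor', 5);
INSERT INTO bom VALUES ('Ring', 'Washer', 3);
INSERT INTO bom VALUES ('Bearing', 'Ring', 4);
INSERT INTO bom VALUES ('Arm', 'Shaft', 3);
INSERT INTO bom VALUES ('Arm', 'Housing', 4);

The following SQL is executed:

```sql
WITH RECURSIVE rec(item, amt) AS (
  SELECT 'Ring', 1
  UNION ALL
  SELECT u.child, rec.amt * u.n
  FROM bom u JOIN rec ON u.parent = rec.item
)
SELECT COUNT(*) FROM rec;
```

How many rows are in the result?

4

Base: (Ring, amt=1).
Iteration 1: components of {Ring} -> Cover = 1*5 = 5, Washer = 1*3 = 3.
Iteration 2: components of {Cover,Washer} -> Spring = 3*1 = 3.
Iteration 3: no further components; recursion stops.
Total rows emitted: 4.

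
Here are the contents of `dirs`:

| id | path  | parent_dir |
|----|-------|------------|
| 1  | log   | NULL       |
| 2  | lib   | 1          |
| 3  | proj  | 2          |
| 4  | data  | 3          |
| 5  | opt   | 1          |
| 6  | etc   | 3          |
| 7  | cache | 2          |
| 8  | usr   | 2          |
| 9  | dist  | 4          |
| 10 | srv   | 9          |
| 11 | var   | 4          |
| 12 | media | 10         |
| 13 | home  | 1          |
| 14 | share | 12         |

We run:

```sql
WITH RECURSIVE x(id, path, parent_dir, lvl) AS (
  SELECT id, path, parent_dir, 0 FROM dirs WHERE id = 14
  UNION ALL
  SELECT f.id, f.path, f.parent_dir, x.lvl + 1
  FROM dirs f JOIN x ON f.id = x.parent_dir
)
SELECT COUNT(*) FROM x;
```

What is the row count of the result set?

Base: id=14 (share), parent_dir=12, lvl 0.
Iteration 1: join on id=12 -> media (id 12, parent_dir=10, lvl 1).
Iteration 2: join on id=10 -> srv (id 10, parent_dir=9, lvl 2).
Iteration 3: join on id=9 -> dist (id 9, parent_dir=4, lvl 3).
Iteration 4: join on id=4 -> data (id 4, parent_dir=3, lvl 4).
Iteration 5: join on id=3 -> proj (id 3, parent_dir=2, lvl 5).
Iteration 6: join on id=2 -> lib (id 2, parent_dir=1, lvl 6).
Iteration 7: join on id=1 -> log (id 1, parent_dir=NULL, lvl 7).
Iteration 8: parent_dir is NULL; no match; recursion stops.
Total rows emitted: 8.

8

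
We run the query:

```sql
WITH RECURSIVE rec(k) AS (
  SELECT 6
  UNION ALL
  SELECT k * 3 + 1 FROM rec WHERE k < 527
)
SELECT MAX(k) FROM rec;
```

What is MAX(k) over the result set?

1579

Base: k=6.
Iteration 1: 6 < 527 holds -> k = 6 * 3 + 1 = 19.
Iteration 2: 19 < 527 holds -> k = 19 * 3 + 1 = 58.
Iteration 3: 58 < 527 holds -> k = 58 * 3 + 1 = 175.
Iteration 4: 175 < 527 holds -> k = 175 * 3 + 1 = 526.
Iteration 5: 526 < 527 holds -> k = 526 * 3 + 1 = 1579.
Iteration 6: 1579 < 527 fails; recursion stops.
k values: 6, 19, 58, 175, 526, 1579; the maximum is 1579.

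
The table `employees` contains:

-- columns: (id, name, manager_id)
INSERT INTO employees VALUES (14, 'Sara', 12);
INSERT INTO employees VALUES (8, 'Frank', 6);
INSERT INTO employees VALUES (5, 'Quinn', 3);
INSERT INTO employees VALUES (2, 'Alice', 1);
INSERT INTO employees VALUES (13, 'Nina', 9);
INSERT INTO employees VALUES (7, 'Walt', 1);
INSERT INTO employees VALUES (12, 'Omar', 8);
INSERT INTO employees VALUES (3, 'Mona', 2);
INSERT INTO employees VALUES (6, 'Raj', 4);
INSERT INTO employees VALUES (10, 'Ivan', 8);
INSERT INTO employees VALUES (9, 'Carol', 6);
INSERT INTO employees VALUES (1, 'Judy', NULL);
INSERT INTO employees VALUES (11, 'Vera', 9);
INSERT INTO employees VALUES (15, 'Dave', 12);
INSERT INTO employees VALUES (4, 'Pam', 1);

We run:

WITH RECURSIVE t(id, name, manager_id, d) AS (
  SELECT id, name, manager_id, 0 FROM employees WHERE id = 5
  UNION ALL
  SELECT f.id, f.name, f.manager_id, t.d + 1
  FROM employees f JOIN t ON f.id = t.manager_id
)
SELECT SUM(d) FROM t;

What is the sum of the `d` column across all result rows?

Base: id=5 (Quinn), manager_id=3, d 0.
Iteration 1: join on id=3 -> Mona (id 3, manager_id=2, d 1).
Iteration 2: join on id=2 -> Alice (id 2, manager_id=1, d 2).
Iteration 3: join on id=1 -> Judy (id 1, manager_id=NULL, d 3).
Iteration 4: manager_id is NULL; no match; recursion stops.
SUM(d) = 0 + 1 + 2 + 3 = 6.

6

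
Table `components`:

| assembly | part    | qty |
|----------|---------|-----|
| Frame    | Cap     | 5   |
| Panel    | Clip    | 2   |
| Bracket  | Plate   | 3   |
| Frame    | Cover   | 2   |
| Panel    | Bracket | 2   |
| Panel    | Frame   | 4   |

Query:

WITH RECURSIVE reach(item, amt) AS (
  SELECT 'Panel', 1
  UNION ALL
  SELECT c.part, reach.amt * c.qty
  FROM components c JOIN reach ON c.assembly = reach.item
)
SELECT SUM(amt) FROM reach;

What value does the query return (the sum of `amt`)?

43

Base: (Panel, amt=1).
Iteration 1: components of {Panel} -> Bracket = 1*2 = 2, Clip = 1*2 = 2, Frame = 1*4 = 4.
Iteration 2: components of {Bracket,Clip,Frame} -> Cap = 4*5 = 20, Cover = 4*2 = 8, Plate = 2*3 = 6.
Iteration 3: no further components; recursion stops.
SUM(amt) = 1 + 2 + 2 + 4 + 6 + 8 + 20 = 43.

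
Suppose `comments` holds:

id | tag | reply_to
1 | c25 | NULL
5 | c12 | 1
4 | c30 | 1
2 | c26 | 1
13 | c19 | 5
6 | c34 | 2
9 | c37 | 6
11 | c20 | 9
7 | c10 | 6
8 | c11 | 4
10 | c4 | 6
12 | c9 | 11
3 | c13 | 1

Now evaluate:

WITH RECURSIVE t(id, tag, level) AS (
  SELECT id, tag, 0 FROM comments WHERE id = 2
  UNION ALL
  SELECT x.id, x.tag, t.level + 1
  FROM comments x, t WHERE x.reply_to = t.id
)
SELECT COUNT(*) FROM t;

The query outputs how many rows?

Base: id=2 (c26) at level 0.
Iteration 1: rows with reply_to in {2} -> c34 (id 6, level 1).
Iteration 2: rows with reply_to in {6} -> c10 (id 7, level 2), c37 (id 9, level 2), c4 (id 10, level 2).
Iteration 3: rows with reply_to in {7,9,10} -> c20 (id 11, level 3).
Iteration 4: rows with reply_to in {11} -> c9 (id 12, level 4).
Iteration 5: no rows with reply_to in {12}; recursion stops.
Total rows emitted: 7.

7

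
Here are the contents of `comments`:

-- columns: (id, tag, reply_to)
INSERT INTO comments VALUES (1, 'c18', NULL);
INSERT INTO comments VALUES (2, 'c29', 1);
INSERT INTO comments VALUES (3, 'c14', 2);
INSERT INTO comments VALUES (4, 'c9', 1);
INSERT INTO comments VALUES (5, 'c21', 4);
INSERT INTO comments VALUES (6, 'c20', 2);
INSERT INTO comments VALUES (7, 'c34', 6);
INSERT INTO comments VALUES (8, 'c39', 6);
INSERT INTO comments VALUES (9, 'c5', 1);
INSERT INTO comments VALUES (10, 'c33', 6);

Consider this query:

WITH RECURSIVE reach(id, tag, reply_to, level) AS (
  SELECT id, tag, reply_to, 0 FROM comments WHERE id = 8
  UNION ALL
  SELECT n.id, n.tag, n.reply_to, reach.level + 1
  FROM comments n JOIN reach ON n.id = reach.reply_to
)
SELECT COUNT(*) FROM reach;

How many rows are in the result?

Base: id=8 (c39), reply_to=6, level 0.
Iteration 1: join on id=6 -> c20 (id 6, reply_to=2, level 1).
Iteration 2: join on id=2 -> c29 (id 2, reply_to=1, level 2).
Iteration 3: join on id=1 -> c18 (id 1, reply_to=NULL, level 3).
Iteration 4: reply_to is NULL; no match; recursion stops.
Total rows emitted: 4.

4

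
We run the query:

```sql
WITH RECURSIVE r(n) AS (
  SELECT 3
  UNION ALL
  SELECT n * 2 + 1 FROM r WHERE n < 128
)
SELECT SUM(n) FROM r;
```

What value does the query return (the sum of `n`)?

501

Base: n=3.
Iteration 1: 3 < 128 holds -> n = 3 * 2 + 1 = 7.
Iteration 2: 7 < 128 holds -> n = 7 * 2 + 1 = 15.
Iteration 3: 15 < 128 holds -> n = 15 * 2 + 1 = 31.
Iteration 4: 31 < 128 holds -> n = 31 * 2 + 1 = 63.
Iteration 5: 63 < 128 holds -> n = 63 * 2 + 1 = 127.
Iteration 6: 127 < 128 holds -> n = 127 * 2 + 1 = 255.
Iteration 7: 255 < 128 fails; recursion stops.
SUM(n) = 3 + 7 + 15 + 31 + 63 + 127 + 255 = 501.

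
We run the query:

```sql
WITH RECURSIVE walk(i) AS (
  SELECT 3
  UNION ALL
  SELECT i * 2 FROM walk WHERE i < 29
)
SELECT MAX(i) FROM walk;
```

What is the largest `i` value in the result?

48

Base: i=3.
Iteration 1: 3 < 29 holds -> i = 3 * 2 = 6.
Iteration 2: 6 < 29 holds -> i = 6 * 2 = 12.
Iteration 3: 12 < 29 holds -> i = 12 * 2 = 24.
Iteration 4: 24 < 29 holds -> i = 24 * 2 = 48.
Iteration 5: 48 < 29 fails; recursion stops.
i values: 3, 6, 12, 24, 48; the maximum is 48.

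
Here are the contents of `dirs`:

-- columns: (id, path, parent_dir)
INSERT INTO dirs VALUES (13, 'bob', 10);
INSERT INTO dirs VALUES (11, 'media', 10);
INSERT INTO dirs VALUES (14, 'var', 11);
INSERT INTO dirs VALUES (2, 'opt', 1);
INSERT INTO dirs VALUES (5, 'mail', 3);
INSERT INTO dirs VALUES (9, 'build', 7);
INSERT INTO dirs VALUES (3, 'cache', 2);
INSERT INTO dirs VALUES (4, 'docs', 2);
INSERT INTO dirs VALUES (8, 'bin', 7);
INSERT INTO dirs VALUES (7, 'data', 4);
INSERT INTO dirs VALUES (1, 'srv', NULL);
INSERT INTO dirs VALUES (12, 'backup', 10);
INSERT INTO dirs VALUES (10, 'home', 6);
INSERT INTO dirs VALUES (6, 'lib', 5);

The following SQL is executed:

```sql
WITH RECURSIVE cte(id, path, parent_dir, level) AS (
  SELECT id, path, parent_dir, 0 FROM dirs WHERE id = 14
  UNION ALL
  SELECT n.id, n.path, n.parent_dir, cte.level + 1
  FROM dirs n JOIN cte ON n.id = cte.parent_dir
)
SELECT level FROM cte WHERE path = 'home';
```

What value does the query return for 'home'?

2

Base: id=14 (var), parent_dir=11, level 0.
Iteration 1: join on id=11 -> media (id 11, parent_dir=10, level 1).
Iteration 2: join on id=10 -> home (id 10, parent_dir=6, level 2).
Iteration 3: join on id=6 -> lib (id 6, parent_dir=5, level 3).
Iteration 4: join on id=5 -> mail (id 5, parent_dir=3, level 4).
Iteration 5: join on id=3 -> cache (id 3, parent_dir=2, level 5).
Iteration 6: join on id=2 -> opt (id 2, parent_dir=1, level 6).
Iteration 7: join on id=1 -> srv (id 1, parent_dir=NULL, level 7).
Iteration 8: parent_dir is NULL; no match; recursion stops.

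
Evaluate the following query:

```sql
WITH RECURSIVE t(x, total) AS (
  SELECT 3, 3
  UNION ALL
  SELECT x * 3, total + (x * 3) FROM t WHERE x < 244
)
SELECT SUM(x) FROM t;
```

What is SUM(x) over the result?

Base: x=3, total=3.
Iteration 1: 3 < 244 holds -> x = 3 * 3 = 9, total = 3 + 9 = 12.
Iteration 2: 9 < 244 holds -> x = 9 * 3 = 27, total = 12 + 27 = 39.
Iteration 3: 27 < 244 holds -> x = 27 * 3 = 81, total = 39 + 81 = 120.
Iteration 4: 81 < 244 holds -> x = 81 * 3 = 243, total = 120 + 243 = 363.
Iteration 5: 243 < 244 holds -> x = 243 * 3 = 729, total = 363 + 729 = 1092.
Iteration 6: 729 < 244 fails; recursion stops.
SUM(x) = 3 + 9 + 27 + 81 + 243 + 729 = 1092.

1092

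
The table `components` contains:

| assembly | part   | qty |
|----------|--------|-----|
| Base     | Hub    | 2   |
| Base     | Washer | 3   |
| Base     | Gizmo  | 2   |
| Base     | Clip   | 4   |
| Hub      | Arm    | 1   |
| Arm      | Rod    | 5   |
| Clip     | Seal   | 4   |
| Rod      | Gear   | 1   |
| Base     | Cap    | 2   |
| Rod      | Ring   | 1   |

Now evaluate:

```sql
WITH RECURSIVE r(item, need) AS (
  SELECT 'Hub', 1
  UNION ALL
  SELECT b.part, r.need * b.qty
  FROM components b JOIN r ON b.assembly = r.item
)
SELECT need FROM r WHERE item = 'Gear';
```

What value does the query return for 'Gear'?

Base: (Hub, need=1).
Iteration 1: components of {Hub} -> Arm = 1*1 = 1.
Iteration 2: components of {Arm} -> Rod = 1*5 = 5.
Iteration 3: components of {Rod} -> Gear = 5*1 = 5, Ring = 5*1 = 5.
Iteration 4: no further components; recursion stops.

5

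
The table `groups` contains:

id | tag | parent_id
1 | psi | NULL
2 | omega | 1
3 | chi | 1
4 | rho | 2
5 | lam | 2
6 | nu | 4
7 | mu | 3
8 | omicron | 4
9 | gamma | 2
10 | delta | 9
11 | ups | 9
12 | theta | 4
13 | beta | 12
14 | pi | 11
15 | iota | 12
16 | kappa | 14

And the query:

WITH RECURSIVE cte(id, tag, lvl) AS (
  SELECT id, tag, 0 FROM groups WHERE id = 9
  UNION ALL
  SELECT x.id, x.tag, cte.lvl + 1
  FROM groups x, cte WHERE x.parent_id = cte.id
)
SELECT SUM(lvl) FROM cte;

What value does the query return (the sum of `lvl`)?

7

Base: id=9 (gamma) at lvl 0.
Iteration 1: rows with parent_id in {9} -> delta (id 10, lvl 1), ups (id 11, lvl 1).
Iteration 2: rows with parent_id in {10,11} -> pi (id 14, lvl 2).
Iteration 3: rows with parent_id in {14} -> kappa (id 16, lvl 3).
Iteration 4: no rows with parent_id in {16}; recursion stops.
SUM(lvl) = 0 + 1 + 1 + 2 + 3 = 7.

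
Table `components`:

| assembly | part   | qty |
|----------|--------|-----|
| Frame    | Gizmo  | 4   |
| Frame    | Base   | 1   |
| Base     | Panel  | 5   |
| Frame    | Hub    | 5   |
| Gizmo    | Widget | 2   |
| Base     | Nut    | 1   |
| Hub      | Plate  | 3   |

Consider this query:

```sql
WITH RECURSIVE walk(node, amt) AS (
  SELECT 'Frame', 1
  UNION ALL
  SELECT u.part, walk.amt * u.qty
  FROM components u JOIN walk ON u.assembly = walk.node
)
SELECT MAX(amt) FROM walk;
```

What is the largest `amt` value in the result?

Base: (Frame, amt=1).
Iteration 1: components of {Frame} -> Base = 1*1 = 1, Gizmo = 1*4 = 4, Hub = 1*5 = 5.
Iteration 2: components of {Base,Gizmo,Hub} -> Nut = 1*1 = 1, Panel = 1*5 = 5, Plate = 5*3 = 15, Widget = 4*2 = 8.
Iteration 3: no further components; recursion stops.
amt values: 1, 4, 1, 5, 8, 5, 1, 15; the maximum is 15.

15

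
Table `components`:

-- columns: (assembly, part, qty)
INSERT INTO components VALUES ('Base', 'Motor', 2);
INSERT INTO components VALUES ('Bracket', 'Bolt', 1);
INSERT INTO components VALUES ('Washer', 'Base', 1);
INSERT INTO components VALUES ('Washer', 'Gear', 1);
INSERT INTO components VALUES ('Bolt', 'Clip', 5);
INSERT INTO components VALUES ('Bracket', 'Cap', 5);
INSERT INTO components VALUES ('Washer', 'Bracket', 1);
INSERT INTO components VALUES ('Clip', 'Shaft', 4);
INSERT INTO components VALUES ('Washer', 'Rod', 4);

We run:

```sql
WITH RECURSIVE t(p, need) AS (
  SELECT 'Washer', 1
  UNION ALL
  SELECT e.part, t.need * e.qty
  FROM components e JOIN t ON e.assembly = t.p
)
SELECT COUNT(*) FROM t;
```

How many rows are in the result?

Base: (Washer, need=1).
Iteration 1: components of {Washer} -> Base = 1*1 = 1, Bracket = 1*1 = 1, Gear = 1*1 = 1, Rod = 1*4 = 4.
Iteration 2: components of {Base,Bracket,Gear,Rod} -> Bolt = 1*1 = 1, Cap = 1*5 = 5, Motor = 1*2 = 2.
Iteration 3: components of {Bolt,Cap,Motor} -> Clip = 1*5 = 5.
Iteration 4: components of {Clip} -> Shaft = 5*4 = 20.
Iteration 5: no further components; recursion stops.
Total rows emitted: 10.

10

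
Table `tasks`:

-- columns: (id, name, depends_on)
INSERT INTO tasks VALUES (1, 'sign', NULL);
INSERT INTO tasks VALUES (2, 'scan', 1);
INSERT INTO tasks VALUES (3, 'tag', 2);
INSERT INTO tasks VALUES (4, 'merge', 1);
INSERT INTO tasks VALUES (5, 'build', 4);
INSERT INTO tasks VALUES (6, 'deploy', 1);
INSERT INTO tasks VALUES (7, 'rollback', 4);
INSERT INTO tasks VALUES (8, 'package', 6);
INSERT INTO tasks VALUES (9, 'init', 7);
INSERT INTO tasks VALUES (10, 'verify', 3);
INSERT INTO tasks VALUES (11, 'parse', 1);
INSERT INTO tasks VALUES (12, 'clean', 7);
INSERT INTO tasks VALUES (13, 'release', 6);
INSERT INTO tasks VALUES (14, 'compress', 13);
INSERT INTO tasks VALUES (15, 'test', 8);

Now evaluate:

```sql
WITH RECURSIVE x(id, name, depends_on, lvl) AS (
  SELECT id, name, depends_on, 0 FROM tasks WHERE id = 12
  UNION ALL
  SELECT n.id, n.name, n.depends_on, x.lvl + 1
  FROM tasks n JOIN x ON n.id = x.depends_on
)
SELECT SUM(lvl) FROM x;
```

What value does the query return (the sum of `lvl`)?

Base: id=12 (clean), depends_on=7, lvl 0.
Iteration 1: join on id=7 -> rollback (id 7, depends_on=4, lvl 1).
Iteration 2: join on id=4 -> merge (id 4, depends_on=1, lvl 2).
Iteration 3: join on id=1 -> sign (id 1, depends_on=NULL, lvl 3).
Iteration 4: depends_on is NULL; no match; recursion stops.
SUM(lvl) = 0 + 1 + 2 + 3 = 6.

6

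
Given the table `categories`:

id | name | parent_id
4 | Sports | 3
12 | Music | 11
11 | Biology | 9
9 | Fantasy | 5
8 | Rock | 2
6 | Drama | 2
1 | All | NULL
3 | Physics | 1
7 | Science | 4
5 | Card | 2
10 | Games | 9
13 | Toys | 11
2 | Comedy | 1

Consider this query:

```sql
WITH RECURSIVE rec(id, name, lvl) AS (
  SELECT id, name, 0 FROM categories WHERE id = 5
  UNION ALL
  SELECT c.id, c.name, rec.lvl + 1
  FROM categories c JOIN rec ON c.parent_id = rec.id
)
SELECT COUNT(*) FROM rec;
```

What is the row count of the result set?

Base: id=5 (Card) at lvl 0.
Iteration 1: rows with parent_id in {5} -> Fantasy (id 9, lvl 1).
Iteration 2: rows with parent_id in {9} -> Games (id 10, lvl 2), Biology (id 11, lvl 2).
Iteration 3: rows with parent_id in {10,11} -> Music (id 12, lvl 3), Toys (id 13, lvl 3).
Iteration 4: no rows with parent_id in {12,13}; recursion stops.
Total rows emitted: 6.

6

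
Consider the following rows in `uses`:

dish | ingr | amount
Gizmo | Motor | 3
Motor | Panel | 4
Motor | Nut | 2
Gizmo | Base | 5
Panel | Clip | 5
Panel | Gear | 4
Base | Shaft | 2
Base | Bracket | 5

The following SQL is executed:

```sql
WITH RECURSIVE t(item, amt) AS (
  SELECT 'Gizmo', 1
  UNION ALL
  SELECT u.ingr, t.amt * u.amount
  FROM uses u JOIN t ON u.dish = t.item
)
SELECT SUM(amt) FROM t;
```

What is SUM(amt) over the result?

170

Base: (Gizmo, amt=1).
Iteration 1: components of {Gizmo} -> Base = 1*5 = 5, Motor = 1*3 = 3.
Iteration 2: components of {Base,Motor} -> Bracket = 5*5 = 25, Nut = 3*2 = 6, Panel = 3*4 = 12, Shaft = 5*2 = 10.
Iteration 3: components of {Bracket,Nut,Panel,Shaft} -> Clip = 12*5 = 60, Gear = 12*4 = 48.
Iteration 4: no further components; recursion stops.
SUM(amt) = 1 + 3 + 5 + 12 + 6 + 10 + 25 + 60 + 48 = 170.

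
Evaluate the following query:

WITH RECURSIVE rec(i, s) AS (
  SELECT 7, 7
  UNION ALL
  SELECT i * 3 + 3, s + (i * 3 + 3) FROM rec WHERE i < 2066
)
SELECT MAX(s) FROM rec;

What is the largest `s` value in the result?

Base: i=7, s=7.
Iteration 1: 7 < 2066 holds -> i = 7 * 3 + 3 = 24, s = 7 + 24 = 31.
Iteration 2: 24 < 2066 holds -> i = 24 * 3 + 3 = 75, s = 31 + 75 = 106.
Iteration 3: 75 < 2066 holds -> i = 75 * 3 + 3 = 228, s = 106 + 228 = 334.
Iteration 4: 228 < 2066 holds -> i = 228 * 3 + 3 = 687, s = 334 + 687 = 1021.
Iteration 5: 687 < 2066 holds -> i = 687 * 3 + 3 = 2064, s = 1021 + 2064 = 3085.
Iteration 6: 2064 < 2066 holds -> i = 2064 * 3 + 3 = 6195, s = 3085 + 6195 = 9280.
Iteration 7: 6195 < 2066 fails; recursion stops.
s values: 7, 31, 106, 334, 1021, 3085, 9280; the maximum is 9280.

9280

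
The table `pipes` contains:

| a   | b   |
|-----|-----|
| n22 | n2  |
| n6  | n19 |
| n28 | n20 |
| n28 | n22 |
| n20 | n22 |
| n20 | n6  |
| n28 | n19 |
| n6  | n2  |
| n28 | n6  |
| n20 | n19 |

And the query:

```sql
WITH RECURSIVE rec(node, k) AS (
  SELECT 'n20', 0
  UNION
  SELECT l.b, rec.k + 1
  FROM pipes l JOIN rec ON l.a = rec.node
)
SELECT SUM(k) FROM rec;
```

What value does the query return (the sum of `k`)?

Base: (n20, k=0).
Iteration 1: edges from {n20} -> (n19, k=1), (n22, k=1), (n6, k=1).
Iteration 2: edges from {n19,n22,n6} -> (n19, k=2), (n2, k=2). [UNION drops 1 duplicate row(s)]
Iteration 3: no outgoing edges from {n19,n2}; recursion stops.
SUM(k) = 0 + 1 + 1 + 1 + 2 + 2 = 7.

7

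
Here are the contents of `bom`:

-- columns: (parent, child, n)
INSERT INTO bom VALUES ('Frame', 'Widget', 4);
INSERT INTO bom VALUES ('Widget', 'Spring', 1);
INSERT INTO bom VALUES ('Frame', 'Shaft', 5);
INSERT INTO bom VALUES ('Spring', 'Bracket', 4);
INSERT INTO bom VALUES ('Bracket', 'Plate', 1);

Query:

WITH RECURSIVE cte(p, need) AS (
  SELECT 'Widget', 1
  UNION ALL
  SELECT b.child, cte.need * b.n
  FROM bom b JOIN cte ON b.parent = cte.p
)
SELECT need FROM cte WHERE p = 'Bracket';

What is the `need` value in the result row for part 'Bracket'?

4

Base: (Widget, need=1).
Iteration 1: components of {Widget} -> Spring = 1*1 = 1.
Iteration 2: components of {Spring} -> Bracket = 1*4 = 4.
Iteration 3: components of {Bracket} -> Plate = 4*1 = 4.
Iteration 4: no further components; recursion stops.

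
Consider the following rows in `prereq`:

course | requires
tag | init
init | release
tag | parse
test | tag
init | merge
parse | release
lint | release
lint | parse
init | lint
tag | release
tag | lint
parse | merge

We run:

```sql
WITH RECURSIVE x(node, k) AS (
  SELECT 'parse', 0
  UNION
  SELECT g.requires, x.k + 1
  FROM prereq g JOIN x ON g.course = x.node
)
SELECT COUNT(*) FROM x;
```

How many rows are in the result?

Base: (parse, k=0).
Iteration 1: edges from {parse} -> (merge, k=1), (release, k=1).
Iteration 2: no outgoing edges from {merge,release}; recursion stops.
Total rows emitted: 3.

3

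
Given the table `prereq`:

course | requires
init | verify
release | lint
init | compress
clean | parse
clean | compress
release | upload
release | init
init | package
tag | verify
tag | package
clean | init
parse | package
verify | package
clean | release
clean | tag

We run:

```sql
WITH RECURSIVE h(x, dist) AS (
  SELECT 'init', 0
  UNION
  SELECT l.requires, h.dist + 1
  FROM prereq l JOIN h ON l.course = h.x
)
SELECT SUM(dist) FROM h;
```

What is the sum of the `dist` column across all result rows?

5

Base: (init, dist=0).
Iteration 1: edges from {init} -> (compress, dist=1), (package, dist=1), (verify, dist=1).
Iteration 2: edges from {compress,package,verify} -> (package, dist=2).
Iteration 3: no outgoing edges from {package}; recursion stops.
SUM(dist) = 0 + 1 + 1 + 1 + 2 = 5.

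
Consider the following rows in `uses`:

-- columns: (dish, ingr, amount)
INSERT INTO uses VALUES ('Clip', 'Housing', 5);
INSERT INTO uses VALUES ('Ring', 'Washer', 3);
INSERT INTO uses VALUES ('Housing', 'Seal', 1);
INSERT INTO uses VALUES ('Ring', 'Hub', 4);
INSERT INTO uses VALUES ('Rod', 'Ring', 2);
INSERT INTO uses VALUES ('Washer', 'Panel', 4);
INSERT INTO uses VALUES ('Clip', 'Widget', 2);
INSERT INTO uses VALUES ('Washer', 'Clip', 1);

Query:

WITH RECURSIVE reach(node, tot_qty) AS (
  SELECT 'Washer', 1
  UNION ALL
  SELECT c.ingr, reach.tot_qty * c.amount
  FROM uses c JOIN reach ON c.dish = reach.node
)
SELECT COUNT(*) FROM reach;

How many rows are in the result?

Base: (Washer, tot_qty=1).
Iteration 1: components of {Washer} -> Clip = 1*1 = 1, Panel = 1*4 = 4.
Iteration 2: components of {Clip,Panel} -> Housing = 1*5 = 5, Widget = 1*2 = 2.
Iteration 3: components of {Housing,Widget} -> Seal = 5*1 = 5.
Iteration 4: no further components; recursion stops.
Total rows emitted: 6.

6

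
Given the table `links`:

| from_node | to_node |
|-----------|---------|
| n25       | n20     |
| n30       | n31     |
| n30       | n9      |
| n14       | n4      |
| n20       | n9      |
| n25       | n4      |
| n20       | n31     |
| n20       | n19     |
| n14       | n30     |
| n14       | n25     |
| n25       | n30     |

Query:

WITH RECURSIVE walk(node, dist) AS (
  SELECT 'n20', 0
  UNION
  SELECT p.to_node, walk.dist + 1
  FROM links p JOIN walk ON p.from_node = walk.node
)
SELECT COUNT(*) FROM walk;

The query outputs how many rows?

Base: (n20, dist=0).
Iteration 1: edges from {n20} -> (n19, dist=1), (n31, dist=1), (n9, dist=1).
Iteration 2: no outgoing edges from {n19,n31,n9}; recursion stops.
Total rows emitted: 4.

4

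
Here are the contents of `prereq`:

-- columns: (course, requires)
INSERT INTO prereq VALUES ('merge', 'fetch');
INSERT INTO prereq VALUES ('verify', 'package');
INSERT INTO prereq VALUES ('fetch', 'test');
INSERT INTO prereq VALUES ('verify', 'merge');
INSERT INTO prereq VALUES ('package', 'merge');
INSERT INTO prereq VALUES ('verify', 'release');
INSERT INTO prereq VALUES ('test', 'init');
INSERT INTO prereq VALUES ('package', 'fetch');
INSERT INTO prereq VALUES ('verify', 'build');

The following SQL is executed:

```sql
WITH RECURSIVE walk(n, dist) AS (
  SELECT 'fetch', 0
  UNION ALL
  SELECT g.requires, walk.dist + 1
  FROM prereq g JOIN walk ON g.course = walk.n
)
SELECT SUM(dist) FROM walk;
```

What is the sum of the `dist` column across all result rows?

3

Base: (fetch, dist=0).
Iteration 1: edges from {fetch} -> (test, dist=1).
Iteration 2: edges from {test} -> (init, dist=2).
Iteration 3: no outgoing edges from {init}; recursion stops.
SUM(dist) = 0 + 1 + 2 = 3.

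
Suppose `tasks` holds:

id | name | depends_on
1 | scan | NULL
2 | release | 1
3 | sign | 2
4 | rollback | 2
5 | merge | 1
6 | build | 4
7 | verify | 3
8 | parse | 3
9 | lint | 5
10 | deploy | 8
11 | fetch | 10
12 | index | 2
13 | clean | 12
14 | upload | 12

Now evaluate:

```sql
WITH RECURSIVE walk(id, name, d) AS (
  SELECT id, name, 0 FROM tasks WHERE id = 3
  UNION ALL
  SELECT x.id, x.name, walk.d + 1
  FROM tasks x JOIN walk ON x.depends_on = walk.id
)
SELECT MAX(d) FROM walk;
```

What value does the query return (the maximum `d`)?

3

Base: id=3 (sign) at d 0.
Iteration 1: rows with depends_on in {3} -> verify (id 7, d 1), parse (id 8, d 1).
Iteration 2: rows with depends_on in {7,8} -> deploy (id 10, d 2).
Iteration 3: rows with depends_on in {10} -> fetch (id 11, d 3).
Iteration 4: no rows with depends_on in {11}; recursion stops.
d values: 0, 1, 1, 2, 3; the maximum is 3.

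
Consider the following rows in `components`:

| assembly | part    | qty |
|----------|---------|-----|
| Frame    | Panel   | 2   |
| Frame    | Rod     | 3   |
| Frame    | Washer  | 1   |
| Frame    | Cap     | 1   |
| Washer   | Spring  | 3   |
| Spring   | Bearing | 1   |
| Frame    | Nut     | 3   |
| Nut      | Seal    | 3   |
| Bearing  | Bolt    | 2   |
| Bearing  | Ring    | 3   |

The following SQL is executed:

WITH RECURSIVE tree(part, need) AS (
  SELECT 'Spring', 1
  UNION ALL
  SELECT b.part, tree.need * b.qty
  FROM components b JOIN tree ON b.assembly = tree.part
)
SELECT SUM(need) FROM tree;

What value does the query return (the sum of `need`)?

Base: (Spring, need=1).
Iteration 1: components of {Spring} -> Bearing = 1*1 = 1.
Iteration 2: components of {Bearing} -> Bolt = 1*2 = 2, Ring = 1*3 = 3.
Iteration 3: no further components; recursion stops.
SUM(need) = 1 + 1 + 2 + 3 = 7.

7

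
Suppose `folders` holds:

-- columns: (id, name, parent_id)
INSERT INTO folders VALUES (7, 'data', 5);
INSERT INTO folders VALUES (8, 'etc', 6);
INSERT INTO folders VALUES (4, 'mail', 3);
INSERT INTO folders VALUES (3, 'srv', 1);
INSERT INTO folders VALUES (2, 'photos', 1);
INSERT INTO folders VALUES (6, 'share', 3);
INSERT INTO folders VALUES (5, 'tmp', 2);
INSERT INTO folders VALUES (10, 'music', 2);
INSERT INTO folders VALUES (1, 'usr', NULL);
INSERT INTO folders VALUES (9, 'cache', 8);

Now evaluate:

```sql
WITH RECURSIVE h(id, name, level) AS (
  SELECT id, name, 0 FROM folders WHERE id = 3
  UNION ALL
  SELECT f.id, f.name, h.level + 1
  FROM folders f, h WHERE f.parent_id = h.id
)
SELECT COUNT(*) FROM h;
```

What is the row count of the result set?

5

Base: id=3 (srv) at level 0.
Iteration 1: rows with parent_id in {3} -> mail (id 4, level 1), share (id 6, level 1).
Iteration 2: rows with parent_id in {4,6} -> etc (id 8, level 2).
Iteration 3: rows with parent_id in {8} -> cache (id 9, level 3).
Iteration 4: no rows with parent_id in {9}; recursion stops.
Total rows emitted: 5.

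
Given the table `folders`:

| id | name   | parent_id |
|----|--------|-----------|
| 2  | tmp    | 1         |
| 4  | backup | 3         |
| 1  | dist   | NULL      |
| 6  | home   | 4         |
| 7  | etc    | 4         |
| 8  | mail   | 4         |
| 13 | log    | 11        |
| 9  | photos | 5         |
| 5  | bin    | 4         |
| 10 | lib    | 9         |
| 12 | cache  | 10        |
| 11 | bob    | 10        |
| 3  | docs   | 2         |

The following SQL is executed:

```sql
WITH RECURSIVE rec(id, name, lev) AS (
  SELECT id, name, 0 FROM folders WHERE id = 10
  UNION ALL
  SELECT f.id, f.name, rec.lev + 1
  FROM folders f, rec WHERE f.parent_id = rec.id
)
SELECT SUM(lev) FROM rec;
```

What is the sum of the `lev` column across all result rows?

Base: id=10 (lib) at lev 0.
Iteration 1: rows with parent_id in {10} -> bob (id 11, lev 1), cache (id 12, lev 1).
Iteration 2: rows with parent_id in {11,12} -> log (id 13, lev 2).
Iteration 3: no rows with parent_id in {13}; recursion stops.
SUM(lev) = 0 + 1 + 1 + 2 = 4.

4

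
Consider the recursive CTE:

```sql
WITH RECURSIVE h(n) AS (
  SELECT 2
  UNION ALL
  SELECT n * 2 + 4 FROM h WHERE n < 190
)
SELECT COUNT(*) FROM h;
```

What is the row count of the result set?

7

Base: n=2.
Iteration 1: 2 < 190 holds -> n = 2 * 2 + 4 = 8.
Iteration 2: 8 < 190 holds -> n = 8 * 2 + 4 = 20.
Iteration 3: 20 < 190 holds -> n = 20 * 2 + 4 = 44.
Iteration 4: 44 < 190 holds -> n = 44 * 2 + 4 = 92.
Iteration 5: 92 < 190 holds -> n = 92 * 2 + 4 = 188.
Iteration 6: 188 < 190 holds -> n = 188 * 2 + 4 = 380.
Iteration 7: 380 < 190 fails; recursion stops.
Total rows emitted: 7.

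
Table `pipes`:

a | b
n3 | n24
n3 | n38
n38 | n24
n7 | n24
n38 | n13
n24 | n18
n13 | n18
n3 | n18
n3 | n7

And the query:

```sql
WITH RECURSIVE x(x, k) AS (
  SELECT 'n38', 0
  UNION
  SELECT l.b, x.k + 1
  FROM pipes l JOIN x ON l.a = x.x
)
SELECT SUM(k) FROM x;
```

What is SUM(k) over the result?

Base: (n38, k=0).
Iteration 1: edges from {n38} -> (n13, k=1), (n24, k=1).
Iteration 2: edges from {n13,n24} -> (n18, k=2). [UNION drops 1 duplicate row(s)]
Iteration 3: no outgoing edges from {n18}; recursion stops.
SUM(k) = 0 + 1 + 1 + 2 = 4.

4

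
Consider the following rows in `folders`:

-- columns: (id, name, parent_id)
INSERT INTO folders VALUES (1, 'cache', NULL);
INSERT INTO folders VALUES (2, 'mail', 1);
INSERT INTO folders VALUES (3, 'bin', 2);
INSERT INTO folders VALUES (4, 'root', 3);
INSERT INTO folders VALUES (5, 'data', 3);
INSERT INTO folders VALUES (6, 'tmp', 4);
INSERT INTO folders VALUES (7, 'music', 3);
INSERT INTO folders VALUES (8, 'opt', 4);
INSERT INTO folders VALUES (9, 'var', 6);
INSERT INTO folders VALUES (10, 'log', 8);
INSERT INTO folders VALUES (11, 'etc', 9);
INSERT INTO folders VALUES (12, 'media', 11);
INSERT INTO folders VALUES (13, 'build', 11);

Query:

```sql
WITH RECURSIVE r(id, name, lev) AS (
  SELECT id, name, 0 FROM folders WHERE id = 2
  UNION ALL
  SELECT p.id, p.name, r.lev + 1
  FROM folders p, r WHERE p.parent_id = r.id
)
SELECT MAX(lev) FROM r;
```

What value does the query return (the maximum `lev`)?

6

Base: id=2 (mail) at lev 0.
Iteration 1: rows with parent_id in {2} -> bin (id 3, lev 1).
Iteration 2: rows with parent_id in {3} -> root (id 4, lev 2), data (id 5, lev 2), music (id 7, lev 2).
Iteration 3: rows with parent_id in {4,5,7} -> tmp (id 6, lev 3), opt (id 8, lev 3).
Iteration 4: rows with parent_id in {6,8} -> var (id 9, lev 4), log (id 10, lev 4).
Iteration 5: rows with parent_id in {9,10} -> etc (id 11, lev 5).
Iteration 6: rows with parent_id in {11} -> media (id 12, lev 6), build (id 13, lev 6).
Iteration 7: no rows with parent_id in {12,13}; recursion stops.
lev values: 0, 1, 2, 2, 2, 3, 3, 4, 4, 5, 6, 6; the maximum is 6.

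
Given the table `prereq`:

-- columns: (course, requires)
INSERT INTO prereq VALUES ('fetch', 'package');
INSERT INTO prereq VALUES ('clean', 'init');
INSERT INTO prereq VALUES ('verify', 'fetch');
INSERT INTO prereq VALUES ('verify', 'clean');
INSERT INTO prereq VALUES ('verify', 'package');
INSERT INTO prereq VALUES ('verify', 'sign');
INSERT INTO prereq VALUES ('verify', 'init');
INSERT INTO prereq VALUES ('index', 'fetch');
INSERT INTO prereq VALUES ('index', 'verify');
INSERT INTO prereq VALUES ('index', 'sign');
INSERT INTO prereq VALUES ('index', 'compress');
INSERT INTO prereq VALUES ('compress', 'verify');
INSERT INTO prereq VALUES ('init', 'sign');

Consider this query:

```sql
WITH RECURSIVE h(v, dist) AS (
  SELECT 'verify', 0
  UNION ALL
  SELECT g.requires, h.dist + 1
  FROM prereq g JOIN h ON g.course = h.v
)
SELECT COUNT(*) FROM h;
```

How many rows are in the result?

10

Base: (verify, dist=0).
Iteration 1: edges from {verify} -> (clean, dist=1), (fetch, dist=1), (init, dist=1), (package, dist=1), (sign, dist=1).
Iteration 2: edges from {clean,fetch,init,package,sign} -> (init, dist=2), (package, dist=2), (sign, dist=2).
Iteration 3: edges from {init,package,sign} -> (sign, dist=3).
Iteration 4: no outgoing edges from {sign}; recursion stops.
Total rows emitted: 10.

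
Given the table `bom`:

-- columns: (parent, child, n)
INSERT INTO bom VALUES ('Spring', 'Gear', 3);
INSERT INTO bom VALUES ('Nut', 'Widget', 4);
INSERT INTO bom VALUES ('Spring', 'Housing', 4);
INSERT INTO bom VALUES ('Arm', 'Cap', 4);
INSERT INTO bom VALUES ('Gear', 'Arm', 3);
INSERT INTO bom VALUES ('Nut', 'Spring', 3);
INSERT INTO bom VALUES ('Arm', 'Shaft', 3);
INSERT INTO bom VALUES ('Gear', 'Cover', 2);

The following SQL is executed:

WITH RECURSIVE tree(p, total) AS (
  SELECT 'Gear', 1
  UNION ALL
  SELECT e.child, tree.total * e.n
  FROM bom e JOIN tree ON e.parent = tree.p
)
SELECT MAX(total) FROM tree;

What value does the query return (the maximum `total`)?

Base: (Gear, total=1).
Iteration 1: components of {Gear} -> Arm = 1*3 = 3, Cover = 1*2 = 2.
Iteration 2: components of {Arm,Cover} -> Cap = 3*4 = 12, Shaft = 3*3 = 9.
Iteration 3: no further components; recursion stops.
total values: 1, 2, 3, 12, 9; the maximum is 12.

12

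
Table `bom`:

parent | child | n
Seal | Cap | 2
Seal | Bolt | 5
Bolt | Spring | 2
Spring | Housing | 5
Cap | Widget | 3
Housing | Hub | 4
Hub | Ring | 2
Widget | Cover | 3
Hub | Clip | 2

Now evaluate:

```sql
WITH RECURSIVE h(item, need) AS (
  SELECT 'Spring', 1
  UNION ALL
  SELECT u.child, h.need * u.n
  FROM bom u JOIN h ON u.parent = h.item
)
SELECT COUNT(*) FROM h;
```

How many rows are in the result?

Base: (Spring, need=1).
Iteration 1: components of {Spring} -> Housing = 1*5 = 5.
Iteration 2: components of {Housing} -> Hub = 5*4 = 20.
Iteration 3: components of {Hub} -> Clip = 20*2 = 40, Ring = 20*2 = 40.
Iteration 4: no further components; recursion stops.
Total rows emitted: 5.

5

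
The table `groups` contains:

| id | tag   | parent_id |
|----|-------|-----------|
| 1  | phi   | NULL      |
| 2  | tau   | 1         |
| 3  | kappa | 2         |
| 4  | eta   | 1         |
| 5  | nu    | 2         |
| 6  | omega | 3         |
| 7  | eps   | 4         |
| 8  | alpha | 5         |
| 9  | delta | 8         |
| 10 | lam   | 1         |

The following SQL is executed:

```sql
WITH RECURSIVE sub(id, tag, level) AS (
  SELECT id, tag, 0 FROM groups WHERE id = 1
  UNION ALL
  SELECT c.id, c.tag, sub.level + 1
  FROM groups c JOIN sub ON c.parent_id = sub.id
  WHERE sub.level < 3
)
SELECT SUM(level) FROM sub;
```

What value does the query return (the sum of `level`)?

15

Base: id=1 (phi) at level 0.
Iteration 1: rows with parent_id in {1} -> tau (id 2, level 1), eta (id 4, level 1), lam (id 10, level 1).
Iteration 2: rows with parent_id in {2,4,10} -> kappa (id 3, level 2), nu (id 5, level 2), eps (id 7, level 2).
Iteration 3: rows with parent_id in {3,5,7} -> omega (id 6, level 3), alpha (id 8, level 3).
Iteration 4: level < 3 fails for all current rows; recursion stops.
SUM(level) = 0 + 1 + 1 + 1 + 2 + 2 + 2 + 3 + 3 = 15.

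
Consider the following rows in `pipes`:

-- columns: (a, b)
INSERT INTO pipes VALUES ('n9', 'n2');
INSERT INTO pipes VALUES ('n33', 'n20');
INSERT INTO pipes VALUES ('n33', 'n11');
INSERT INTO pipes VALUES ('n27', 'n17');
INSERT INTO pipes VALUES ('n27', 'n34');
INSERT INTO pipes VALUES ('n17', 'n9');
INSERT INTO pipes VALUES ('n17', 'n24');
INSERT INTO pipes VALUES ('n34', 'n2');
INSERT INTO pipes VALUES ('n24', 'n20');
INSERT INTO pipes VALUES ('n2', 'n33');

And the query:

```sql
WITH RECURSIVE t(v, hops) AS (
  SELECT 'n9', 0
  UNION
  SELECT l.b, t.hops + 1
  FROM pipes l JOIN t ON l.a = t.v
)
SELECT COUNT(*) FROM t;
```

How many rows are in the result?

Base: (n9, hops=0).
Iteration 1: edges from {n9} -> (n2, hops=1).
Iteration 2: edges from {n2} -> (n33, hops=2).
Iteration 3: edges from {n33} -> (n11, hops=3), (n20, hops=3).
Iteration 4: no outgoing edges from {n11,n20}; recursion stops.
Total rows emitted: 5.

5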